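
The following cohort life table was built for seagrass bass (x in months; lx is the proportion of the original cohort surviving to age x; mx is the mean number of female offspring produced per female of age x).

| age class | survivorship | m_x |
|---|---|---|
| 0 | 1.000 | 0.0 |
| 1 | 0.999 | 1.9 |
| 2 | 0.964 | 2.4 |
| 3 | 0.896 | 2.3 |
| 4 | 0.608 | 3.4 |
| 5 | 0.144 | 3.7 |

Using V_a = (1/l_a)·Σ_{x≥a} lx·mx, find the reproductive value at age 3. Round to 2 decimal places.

lx·mx for x ≥ 3: 2.0608, 2.0672, 0.5328 → sum = 4.6608
V_3 = 4.6608 / l_3 = 4.6608 / 0.896 = 5.201786… → 5.20

5.20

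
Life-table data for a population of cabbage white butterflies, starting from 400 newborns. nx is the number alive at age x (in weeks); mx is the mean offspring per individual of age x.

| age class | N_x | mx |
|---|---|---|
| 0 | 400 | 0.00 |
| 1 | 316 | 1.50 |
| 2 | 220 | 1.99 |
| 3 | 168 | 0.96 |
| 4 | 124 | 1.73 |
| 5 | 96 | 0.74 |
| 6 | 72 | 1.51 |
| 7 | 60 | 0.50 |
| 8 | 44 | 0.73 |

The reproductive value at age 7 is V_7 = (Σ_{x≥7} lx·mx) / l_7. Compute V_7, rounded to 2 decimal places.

lx = nx/n0 = nx/400: 1, 0.79, 0.55, 0.42, 0.31, 0.24, 0.18, 0.15, 0.11
lx·mx for x ≥ 7: 0.075, 0.0803 → sum = 0.1553
V_7 = 0.1553 / l_7 = 0.1553 / 0.15 = 1.035333… → 1.04

1.04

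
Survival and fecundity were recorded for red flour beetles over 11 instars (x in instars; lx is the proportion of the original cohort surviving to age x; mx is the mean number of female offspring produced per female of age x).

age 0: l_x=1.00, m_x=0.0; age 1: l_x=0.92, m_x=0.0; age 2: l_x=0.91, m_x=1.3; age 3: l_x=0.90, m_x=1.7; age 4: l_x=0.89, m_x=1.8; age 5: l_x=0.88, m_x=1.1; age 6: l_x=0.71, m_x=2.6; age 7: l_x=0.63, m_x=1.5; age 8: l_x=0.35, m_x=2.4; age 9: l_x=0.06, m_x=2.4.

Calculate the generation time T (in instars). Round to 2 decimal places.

lx·mx: 0, 0, 1.183, 1.53, 1.602, 0.968, 1.846, 0.945, 0.84, 0.144 → R0 = 9.058
x·lx·mx: 0, 0, 2.366, 4.59, 6.408, 4.84, 11.076, 6.615, 6.72, 1.296 → Σ = 43.911
T = 43.911 / 9.058 = 4.847759… → 4.85

4.85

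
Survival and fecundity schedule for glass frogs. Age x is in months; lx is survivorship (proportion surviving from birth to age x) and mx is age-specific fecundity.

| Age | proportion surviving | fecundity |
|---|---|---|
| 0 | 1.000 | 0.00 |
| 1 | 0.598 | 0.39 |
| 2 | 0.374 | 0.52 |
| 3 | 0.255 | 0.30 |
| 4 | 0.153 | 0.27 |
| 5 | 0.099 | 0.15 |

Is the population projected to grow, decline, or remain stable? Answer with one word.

R0 = Σ lx·mx = 0 + 0.23322 + 0.19448 + 0.0765 + 0.04131 + 0.01485 = 0.56036
R0 < 1, so the population is declining.

declining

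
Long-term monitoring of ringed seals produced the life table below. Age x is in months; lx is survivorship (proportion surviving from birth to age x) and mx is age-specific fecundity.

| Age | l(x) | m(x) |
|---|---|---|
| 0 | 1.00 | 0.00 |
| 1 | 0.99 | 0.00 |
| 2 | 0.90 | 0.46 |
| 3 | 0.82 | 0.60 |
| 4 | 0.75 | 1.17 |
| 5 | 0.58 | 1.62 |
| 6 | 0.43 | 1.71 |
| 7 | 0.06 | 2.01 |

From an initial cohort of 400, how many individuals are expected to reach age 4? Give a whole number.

Expected survivors = N0 · l_4 = 400 × 0.75 = 300 → 300

300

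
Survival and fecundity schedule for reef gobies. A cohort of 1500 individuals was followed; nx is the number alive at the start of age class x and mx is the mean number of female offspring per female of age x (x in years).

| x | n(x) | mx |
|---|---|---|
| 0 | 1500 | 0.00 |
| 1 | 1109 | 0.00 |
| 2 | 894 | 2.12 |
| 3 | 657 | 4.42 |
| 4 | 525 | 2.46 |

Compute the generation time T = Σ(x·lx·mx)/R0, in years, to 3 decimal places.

lx = nx/n0 = nx/1500: 1, 0.73933…, 0.596, 0.438, 0.35
lx·mx: 0, 0, 1.26352, 1.93596, 0.861 → R0 = 4.06048…
x·lx·mx: 0, 0, 2.52704, 5.80788, 3.444 → Σ = 11.77892…
T = 11.77892… / 4.06048… = 2.900869… → 2.901

2.901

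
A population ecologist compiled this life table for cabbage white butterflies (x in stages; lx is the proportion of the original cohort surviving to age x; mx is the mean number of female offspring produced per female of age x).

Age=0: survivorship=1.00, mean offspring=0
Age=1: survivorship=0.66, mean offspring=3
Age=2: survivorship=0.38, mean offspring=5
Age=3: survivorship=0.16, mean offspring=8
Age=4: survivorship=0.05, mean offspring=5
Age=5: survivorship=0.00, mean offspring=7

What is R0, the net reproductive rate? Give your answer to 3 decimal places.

lx·mx by age: 0, 1.98, 1.9, 1.28, 0.25, 0
R0 = Σ lx·mx = 5.41 → 5.410

5.410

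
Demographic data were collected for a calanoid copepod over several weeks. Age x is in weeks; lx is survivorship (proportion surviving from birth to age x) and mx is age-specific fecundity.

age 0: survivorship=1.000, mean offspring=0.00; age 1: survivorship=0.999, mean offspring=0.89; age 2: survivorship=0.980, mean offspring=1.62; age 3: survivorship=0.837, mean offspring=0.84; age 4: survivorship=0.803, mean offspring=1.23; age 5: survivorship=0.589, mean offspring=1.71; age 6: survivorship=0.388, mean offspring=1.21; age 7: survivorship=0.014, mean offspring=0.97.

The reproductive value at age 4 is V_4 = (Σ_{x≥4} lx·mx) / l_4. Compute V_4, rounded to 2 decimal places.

lx·mx for x ≥ 4: 0.98769, 1.00719, 0.46948, 0.01358 → sum = 2.47794
V_4 = 2.47794 / l_4 = 2.47794 / 0.803 = 3.085853… → 3.09

3.09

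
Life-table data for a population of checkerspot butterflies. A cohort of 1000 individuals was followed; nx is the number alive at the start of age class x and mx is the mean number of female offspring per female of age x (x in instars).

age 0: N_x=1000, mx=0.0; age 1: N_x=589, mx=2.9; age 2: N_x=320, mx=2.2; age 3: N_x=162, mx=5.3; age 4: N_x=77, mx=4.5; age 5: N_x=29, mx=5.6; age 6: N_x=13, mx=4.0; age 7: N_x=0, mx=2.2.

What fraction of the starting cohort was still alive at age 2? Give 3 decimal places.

l_2 = n_2/n_0 = 320/1000 = 0.32 → 0.320

0.320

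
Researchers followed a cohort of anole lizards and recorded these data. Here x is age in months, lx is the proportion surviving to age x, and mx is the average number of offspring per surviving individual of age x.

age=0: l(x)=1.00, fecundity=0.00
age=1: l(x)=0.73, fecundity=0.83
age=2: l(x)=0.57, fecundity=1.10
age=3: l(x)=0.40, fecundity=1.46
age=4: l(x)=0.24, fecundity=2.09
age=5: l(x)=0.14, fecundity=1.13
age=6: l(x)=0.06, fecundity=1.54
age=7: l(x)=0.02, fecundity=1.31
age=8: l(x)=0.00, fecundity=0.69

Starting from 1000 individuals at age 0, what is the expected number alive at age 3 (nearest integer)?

Expected survivors = N0 · l_3 = 1000 × 0.40 = 400 → 400

400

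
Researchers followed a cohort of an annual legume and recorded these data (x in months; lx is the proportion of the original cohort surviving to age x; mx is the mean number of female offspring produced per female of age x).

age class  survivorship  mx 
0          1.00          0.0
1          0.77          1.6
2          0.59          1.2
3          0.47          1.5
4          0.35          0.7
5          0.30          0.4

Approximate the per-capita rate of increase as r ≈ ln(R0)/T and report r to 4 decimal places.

R0 = Σ lx·mx = 0 + 1.232 + 0.708 + 0.705 + 0.245 + 0.12 = 3.01
Σ x·lx·mx = 6.343; T = 6.343/3.01 = 2.10731…
r ≈ ln(R0)/T = ln(3.01)/2.10731… = 0.522913… → 0.5229

0.5229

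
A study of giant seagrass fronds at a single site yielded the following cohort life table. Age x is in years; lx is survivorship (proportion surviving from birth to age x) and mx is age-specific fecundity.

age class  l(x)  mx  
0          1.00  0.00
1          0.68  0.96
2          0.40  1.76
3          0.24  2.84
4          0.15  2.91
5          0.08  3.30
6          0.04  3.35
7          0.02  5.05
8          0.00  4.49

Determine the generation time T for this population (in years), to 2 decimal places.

lx·mx: 0, 0.6528, 0.704, 0.6816, 0.4365, 0.264, 0.134, 0.101, 0 → R0 = 2.9739
x·lx·mx: 0, 0.6528, 1.408, 2.0448, 1.746, 1.32, 0.804, 0.707, 0 → Σ = 8.6826
T = 8.6826 / 2.9739 = 2.919601… → 2.92

2.92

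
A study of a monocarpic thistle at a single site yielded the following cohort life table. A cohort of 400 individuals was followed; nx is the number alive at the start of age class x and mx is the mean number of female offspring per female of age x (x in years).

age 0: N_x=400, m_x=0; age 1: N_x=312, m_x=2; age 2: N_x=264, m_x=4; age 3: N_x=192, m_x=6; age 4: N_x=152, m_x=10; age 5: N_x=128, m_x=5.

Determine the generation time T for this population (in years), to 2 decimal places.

lx = nx/n0 = nx/400: 1, 0.78, 0.66, 0.48, 0.38, 0.32
lx·mx: 0, 1.56, 2.64, 2.88, 3.8, 1.6 → R0 = 12.48
x·lx·mx: 0, 1.56, 5.28, 8.64, 15.2, 8 → Σ = 38.68
T = 38.68 / 12.48 = 3.099359… → 3.10

3.10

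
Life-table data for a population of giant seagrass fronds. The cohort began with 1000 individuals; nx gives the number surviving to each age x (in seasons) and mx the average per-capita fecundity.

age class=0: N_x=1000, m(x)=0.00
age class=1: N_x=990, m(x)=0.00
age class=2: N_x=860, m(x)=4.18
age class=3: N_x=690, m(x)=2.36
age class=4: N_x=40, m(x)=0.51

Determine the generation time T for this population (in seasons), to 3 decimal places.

lx = nx/n0 = nx/1000: 1, 0.99, 0.86, 0.69, 0.04
lx·mx: 0, 0, 3.5948, 1.6284, 0.0204 → R0 = 5.2436
x·lx·mx: 0, 0, 7.1896, 4.8852, 0.0816 → Σ = 12.1564
T = 12.1564 / 5.2436 = 2.318331… → 2.318

2.318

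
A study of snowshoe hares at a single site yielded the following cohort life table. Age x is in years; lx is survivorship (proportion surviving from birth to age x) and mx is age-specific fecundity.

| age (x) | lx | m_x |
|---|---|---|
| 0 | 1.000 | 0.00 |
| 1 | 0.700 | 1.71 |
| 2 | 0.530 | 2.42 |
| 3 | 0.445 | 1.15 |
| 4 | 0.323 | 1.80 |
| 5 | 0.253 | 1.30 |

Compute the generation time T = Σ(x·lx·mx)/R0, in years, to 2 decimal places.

lx·mx: 0, 1.197, 1.2826, 0.51175, 0.5814, 0.3289 → R0 = 3.90165
x·lx·mx: 0, 1.197, 2.5652, 1.53525, 2.3256, 1.6445 → Σ = 9.26755
T = 9.26755 / 3.90165 = 2.37529… → 2.38

2.38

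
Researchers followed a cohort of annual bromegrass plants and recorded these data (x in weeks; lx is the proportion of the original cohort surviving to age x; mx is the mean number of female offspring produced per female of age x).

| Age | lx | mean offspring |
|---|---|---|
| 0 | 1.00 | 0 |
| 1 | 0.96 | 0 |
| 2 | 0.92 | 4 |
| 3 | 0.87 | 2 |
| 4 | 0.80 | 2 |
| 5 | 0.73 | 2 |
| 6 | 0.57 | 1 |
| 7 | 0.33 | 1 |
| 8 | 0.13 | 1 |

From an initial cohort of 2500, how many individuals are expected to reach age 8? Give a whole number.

325

Expected survivors = N0 · l_8 = 2500 × 0.13 = 325 → 325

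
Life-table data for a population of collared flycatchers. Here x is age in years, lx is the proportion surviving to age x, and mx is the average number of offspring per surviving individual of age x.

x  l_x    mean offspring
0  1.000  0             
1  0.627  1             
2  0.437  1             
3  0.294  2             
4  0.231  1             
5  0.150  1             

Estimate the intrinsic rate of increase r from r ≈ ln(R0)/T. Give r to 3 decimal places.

0.292

R0 = Σ lx·mx = 0 + 0.627 + 0.437 + 0.588 + 0.231 + 0.15 = 2.033
Σ x·lx·mx = 4.939; T = 4.939/2.033 = 2.42941…
r ≈ ln(R0)/T = ln(2.033)/2.42941… = 0.29205… → 0.292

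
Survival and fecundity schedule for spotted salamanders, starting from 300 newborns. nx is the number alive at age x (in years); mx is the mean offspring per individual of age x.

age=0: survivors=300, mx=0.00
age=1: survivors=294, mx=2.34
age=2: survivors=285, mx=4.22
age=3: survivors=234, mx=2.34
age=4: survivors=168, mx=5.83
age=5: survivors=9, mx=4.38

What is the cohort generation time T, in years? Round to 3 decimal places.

2.560

lx = nx/n0 = nx/300: 1, 0.98, 0.95, 0.78, 0.56, 0.03
lx·mx: 0, 2.2932, 4.009, 1.8252, 3.2648, 0.1314 → R0 = 11.5236
x·lx·mx: 0, 2.2932, 8.018, 5.4756, 13.0592, 0.657 → Σ = 29.503
T = 29.503 / 11.5236 = 2.560224… → 2.560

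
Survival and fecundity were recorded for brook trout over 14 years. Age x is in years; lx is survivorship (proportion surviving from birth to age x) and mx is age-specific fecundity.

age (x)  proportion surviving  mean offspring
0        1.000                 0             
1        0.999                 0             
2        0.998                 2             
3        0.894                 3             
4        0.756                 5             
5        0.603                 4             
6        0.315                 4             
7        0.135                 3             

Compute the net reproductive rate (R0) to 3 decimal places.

12.535

lx·mx by age: 0, 0, 1.996, 2.682, 3.78, 2.412, 1.26, 0.405
R0 = Σ lx·mx = 12.535 → 12.535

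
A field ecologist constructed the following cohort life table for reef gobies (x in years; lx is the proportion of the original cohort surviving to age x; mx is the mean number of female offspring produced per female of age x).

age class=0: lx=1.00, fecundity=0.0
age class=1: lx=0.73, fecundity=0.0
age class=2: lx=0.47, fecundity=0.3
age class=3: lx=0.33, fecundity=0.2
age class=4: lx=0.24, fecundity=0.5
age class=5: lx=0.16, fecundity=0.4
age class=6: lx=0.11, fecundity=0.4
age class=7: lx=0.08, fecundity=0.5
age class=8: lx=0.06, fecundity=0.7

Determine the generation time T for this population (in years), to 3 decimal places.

4.178

lx·mx: 0, 0, 0.141, 0.066, 0.12, 0.064, 0.044, 0.04, 0.042 → R0 = 0.517
x·lx·mx: 0, 0, 0.282, 0.198, 0.48, 0.32, 0.264, 0.28, 0.336 → Σ = 2.16
T = 2.16 / 0.517 = 4.17795… → 4.178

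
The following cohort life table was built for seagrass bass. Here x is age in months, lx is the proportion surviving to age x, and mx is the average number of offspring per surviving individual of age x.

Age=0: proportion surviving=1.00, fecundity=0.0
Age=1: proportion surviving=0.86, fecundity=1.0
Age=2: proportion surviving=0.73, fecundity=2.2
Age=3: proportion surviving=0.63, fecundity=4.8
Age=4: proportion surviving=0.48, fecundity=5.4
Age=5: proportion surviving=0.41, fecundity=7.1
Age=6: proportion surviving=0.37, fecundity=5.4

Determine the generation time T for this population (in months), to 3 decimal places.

3.853

lx·mx: 0, 0.86, 1.606, 3.024, 2.592, 2.911, 1.998 → R0 = 12.991
x·lx·mx: 0, 0.86, 3.212, 9.072, 10.368, 14.555, 11.988 → Σ = 50.055
T = 50.055 / 12.991 = 3.853052… → 3.853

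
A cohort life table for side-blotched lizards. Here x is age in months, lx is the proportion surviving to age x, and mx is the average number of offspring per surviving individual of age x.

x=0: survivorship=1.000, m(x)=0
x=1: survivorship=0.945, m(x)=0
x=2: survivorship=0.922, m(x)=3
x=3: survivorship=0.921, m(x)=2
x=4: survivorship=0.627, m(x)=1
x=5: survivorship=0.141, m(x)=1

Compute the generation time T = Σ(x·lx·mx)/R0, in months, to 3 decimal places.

lx·mx: 0, 0, 2.766, 1.842, 0.627, 0.141 → R0 = 5.376
x·lx·mx: 0, 0, 5.532, 5.526, 2.508, 0.705 → Σ = 14.271
T = 14.271 / 5.376 = 2.654576… → 2.655

2.655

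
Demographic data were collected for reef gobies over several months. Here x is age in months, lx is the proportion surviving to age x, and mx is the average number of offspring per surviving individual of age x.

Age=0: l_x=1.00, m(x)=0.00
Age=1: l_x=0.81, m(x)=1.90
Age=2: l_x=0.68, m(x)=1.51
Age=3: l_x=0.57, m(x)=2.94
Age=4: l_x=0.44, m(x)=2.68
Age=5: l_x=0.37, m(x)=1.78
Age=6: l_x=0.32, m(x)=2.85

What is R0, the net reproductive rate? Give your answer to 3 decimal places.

6.991

lx·mx by age: 0, 1.539, 1.0268, 1.6758, 1.1792, 0.6586, 0.912
R0 = Σ lx·mx = 6.9914 → 6.991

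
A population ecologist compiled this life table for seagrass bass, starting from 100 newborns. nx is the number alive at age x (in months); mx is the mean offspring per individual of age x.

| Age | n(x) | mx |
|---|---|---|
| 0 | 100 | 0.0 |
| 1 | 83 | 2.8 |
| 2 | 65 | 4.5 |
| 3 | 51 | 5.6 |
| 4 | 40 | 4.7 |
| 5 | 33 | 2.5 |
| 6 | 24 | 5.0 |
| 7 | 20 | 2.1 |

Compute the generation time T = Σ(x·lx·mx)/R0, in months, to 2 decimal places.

lx = nx/n0 = nx/100: 1, 0.83, 0.65, 0.51, 0.4, 0.33, 0.24, 0.2
lx·mx: 0, 2.324, 2.925, 2.856, 1.88, 0.825, 1.2, 0.42 → R0 = 12.43
x·lx·mx: 0, 2.324, 5.85, 8.568, 7.52, 4.125, 7.2, 2.94 → Σ = 38.527
T = 38.527 / 12.43 = 3.099517… → 3.10

3.10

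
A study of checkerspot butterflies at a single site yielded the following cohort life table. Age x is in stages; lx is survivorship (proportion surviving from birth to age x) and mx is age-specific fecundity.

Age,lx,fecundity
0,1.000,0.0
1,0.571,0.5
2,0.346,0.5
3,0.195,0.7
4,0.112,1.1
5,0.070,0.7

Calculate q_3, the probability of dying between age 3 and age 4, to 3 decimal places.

q_3 = (l_3 − l_4) / l_3 = (0.195 − 0.112) / 0.195
     = 0.083 / 0.195 = 0.425641… → 0.426

0.426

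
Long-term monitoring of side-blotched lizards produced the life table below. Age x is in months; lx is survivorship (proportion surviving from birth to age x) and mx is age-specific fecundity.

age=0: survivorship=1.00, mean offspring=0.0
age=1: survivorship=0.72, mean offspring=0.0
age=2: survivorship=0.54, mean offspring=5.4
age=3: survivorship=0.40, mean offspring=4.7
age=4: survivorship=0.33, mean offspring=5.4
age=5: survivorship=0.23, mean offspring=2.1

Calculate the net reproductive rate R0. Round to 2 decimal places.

lx·mx by age: 0, 0, 2.916, 1.88, 1.782, 0.483
R0 = Σ lx·mx = 7.061 → 7.06

7.06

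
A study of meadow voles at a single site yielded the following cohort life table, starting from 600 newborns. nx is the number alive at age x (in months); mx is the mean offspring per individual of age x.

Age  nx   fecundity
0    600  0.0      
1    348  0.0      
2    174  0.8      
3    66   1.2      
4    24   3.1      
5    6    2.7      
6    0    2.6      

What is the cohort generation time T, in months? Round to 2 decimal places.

2.90

lx = nx/n0 = nx/600: 1, 0.58, 0.29, 0.11, 0.04, 0.01, 0
lx·mx: 0, 0, 0.232, 0.132, 0.124, 0.027, 0 → R0 = 0.515
x·lx·mx: 0, 0, 0.464, 0.396, 0.496, 0.135, 0 → Σ = 1.491
T = 1.491 / 0.515 = 2.895146… → 2.90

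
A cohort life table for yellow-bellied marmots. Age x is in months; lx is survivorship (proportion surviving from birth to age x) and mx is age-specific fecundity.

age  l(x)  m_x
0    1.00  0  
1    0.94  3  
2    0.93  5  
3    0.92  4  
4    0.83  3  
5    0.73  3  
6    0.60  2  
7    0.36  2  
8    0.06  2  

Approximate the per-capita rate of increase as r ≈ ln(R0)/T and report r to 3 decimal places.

0.900

R0 = Σ lx·mx = 0 + 2.82 + 4.65 + 3.68 + 2.49 + 2.19 + 1.2 + 0.72 + 0.12 = 17.87
Σ x·lx·mx = 57.27; T = 57.27/17.87 = 3.20481…
r ≈ ln(R0)/T = ln(17.87)/3.20481… = 0.89962… → 0.900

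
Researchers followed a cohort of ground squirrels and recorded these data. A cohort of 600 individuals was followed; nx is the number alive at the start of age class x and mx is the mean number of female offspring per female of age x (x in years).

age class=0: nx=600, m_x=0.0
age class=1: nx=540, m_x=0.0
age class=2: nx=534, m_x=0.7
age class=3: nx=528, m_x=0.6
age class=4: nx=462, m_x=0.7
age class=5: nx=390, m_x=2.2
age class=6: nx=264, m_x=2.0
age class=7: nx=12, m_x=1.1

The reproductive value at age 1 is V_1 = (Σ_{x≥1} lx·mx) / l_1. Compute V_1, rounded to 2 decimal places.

lx = nx/n0 = nx/600: 1, 0.9, 0.89, 0.88, 0.77, 0.65, 0.44, 0.02
lx·mx for x ≥ 1: 0, 0.623, 0.528, 0.539, 1.43, 0.88, 0.022 → sum = 4.022
V_1 = 4.022 / l_1 = 4.022 / 0.9 = 4.468889… → 4.47

4.47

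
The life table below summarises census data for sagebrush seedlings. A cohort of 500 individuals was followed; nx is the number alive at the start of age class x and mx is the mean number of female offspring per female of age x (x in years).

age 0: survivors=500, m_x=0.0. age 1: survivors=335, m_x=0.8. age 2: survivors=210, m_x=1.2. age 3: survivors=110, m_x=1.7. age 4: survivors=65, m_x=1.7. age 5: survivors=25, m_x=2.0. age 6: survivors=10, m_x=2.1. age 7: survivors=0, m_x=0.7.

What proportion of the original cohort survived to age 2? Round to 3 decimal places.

l_2 = n_2/n_0 = 210/500 = 0.42 → 0.420

0.420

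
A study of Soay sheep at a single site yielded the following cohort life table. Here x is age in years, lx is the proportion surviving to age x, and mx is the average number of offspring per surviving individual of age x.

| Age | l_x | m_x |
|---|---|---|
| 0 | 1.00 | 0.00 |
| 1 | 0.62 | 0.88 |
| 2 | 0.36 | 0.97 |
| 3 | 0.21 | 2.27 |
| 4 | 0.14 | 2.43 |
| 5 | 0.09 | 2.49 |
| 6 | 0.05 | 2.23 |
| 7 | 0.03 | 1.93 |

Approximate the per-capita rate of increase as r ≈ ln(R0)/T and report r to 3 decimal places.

0.252

R0 = Σ lx·mx = 0 + 0.5456 + 0.3492 + 0.4767 + 0.3402 + 0.2241 + 0.1115 + 0.0579 = 2.1052
Σ x·lx·mx = 6.2297; T = 6.2297/2.1052 = 2.9592…
r ≈ ln(R0)/T = ln(2.1052)/2.9592… = 0.25156… → 0.252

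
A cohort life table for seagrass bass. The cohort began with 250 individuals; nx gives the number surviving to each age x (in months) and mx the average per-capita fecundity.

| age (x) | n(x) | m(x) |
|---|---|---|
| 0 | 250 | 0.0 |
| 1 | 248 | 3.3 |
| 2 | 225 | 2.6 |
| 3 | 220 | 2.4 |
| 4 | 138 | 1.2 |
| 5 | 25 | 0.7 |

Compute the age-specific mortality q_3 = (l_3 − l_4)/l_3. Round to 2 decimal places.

0.37

lx = nx/n0 = nx/250: 1, 0.992, 0.9, 0.88, 0.552, 0.1
q_3 = (l_3 − l_4) / l_3 = (0.88 − 0.552) / 0.88
     = 0.328 / 0.88 = 0.372727… → 0.37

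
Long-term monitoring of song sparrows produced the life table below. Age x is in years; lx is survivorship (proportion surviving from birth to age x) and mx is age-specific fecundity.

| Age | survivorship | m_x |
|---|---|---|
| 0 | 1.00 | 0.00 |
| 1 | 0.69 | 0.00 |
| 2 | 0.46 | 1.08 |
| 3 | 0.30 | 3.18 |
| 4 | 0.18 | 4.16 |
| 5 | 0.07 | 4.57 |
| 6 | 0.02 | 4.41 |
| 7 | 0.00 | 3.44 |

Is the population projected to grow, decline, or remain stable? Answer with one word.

growing

R0 = Σ lx·mx = 0 + 0 + 0.4968 + 0.954 + 0.7488 + 0.3199 + 0.0882 + 0 = 2.6077
R0 > 1, so the population is growing.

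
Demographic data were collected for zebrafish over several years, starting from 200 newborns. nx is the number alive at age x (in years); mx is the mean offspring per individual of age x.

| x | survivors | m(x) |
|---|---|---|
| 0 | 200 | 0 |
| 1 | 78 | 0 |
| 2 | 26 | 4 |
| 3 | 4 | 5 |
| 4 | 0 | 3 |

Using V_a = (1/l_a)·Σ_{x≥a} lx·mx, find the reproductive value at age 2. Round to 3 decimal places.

lx = nx/n0 = nx/200: 1, 0.39, 0.13, 0.02, 0
lx·mx for x ≥ 2: 0.52, 0.1, 0 → sum = 0.62
V_2 = 0.62 / l_2 = 0.62 / 0.13 = 4.769231… → 4.769

4.769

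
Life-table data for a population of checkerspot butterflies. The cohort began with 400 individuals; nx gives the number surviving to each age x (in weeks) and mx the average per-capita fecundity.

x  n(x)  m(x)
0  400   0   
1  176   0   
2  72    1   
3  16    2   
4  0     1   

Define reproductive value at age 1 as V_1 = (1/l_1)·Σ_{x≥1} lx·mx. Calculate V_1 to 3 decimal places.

0.591

lx = nx/n0 = nx/400: 1, 0.44, 0.18, 0.04, 0
lx·mx for x ≥ 1: 0, 0.18, 0.08, 0 → sum = 0.26
V_1 = 0.26 / l_1 = 0.26 / 0.44 = 0.590909… → 0.591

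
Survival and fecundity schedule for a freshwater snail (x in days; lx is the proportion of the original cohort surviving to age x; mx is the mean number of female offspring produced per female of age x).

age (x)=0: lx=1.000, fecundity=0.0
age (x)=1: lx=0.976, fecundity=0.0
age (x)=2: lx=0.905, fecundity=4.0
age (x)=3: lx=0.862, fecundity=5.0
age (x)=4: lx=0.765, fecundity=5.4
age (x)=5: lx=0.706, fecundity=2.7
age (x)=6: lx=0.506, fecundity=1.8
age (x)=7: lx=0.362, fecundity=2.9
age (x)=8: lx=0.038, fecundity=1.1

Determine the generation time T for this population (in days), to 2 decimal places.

lx·mx: 0, 0, 3.62, 4.31, 4.131, 1.9062, 0.9108, 1.0498, 0.0418 → R0 = 15.9696
x·lx·mx: 0, 0, 7.24, 12.93, 16.524, 9.531, 5.4648, 7.3486, 0.3344 → Σ = 59.3728
T = 59.3728 / 15.9696 = 3.717864… → 3.72

3.72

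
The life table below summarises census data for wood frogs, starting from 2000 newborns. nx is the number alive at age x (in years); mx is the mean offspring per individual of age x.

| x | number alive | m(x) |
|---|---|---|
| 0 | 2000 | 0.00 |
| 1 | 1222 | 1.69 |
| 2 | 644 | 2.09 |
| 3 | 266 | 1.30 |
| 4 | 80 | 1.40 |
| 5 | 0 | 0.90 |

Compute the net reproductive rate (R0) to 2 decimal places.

1.93

lx = nx/n0 = nx/2000: 1, 0.611, 0.322, 0.133, 0.04, 0
lx·mx by age: 0, 1.03259, 0.67298, 0.1729, 0.056, 0
R0 = Σ lx·mx = 1.93447 → 1.93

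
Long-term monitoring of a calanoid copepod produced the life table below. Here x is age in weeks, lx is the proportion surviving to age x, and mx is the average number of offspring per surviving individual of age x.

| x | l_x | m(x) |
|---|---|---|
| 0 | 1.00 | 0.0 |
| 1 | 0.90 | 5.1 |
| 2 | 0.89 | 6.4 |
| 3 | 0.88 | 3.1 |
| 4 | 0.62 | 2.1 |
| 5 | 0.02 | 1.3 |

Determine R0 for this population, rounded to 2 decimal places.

14.34

lx·mx by age: 0, 4.59, 5.696, 2.728, 1.302, 0.026
R0 = Σ lx·mx = 14.342 → 14.34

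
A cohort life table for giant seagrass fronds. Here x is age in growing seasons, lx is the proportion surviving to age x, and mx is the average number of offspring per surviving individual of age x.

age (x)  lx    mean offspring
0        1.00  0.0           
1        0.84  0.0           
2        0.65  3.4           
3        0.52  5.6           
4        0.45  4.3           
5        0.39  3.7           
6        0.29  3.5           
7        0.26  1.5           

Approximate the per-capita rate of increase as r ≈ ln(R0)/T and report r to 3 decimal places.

0.615

R0 = Σ lx·mx = 0 + 0 + 2.21 + 2.912 + 1.935 + 1.443 + 1.015 + 0.39 = 9.905
Σ x·lx·mx = 36.931; T = 36.931/9.905 = 3.72852…
r ≈ ln(R0)/T = ln(9.905)/3.72852… = 0.615… → 0.615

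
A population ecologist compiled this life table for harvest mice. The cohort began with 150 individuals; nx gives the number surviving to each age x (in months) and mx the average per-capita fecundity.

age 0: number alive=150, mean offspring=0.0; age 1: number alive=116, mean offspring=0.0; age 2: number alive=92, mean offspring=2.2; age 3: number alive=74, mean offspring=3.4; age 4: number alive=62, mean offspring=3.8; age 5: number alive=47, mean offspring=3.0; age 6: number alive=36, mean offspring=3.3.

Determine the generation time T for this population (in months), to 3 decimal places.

lx = nx/n0 = nx/150: 1, 0.77333…, 0.61333…, 0.49333…, 0.41333…, 0.31333…, 0.24
lx·mx: 0, 0, 1.349333…, 1.677333…, 1.570667…, 0.94…, 0.792 → R0 = 6.329333…
x·lx·mx: 0, 0, 2.698667…, 5.032…, 6.282667…, 4.7…, 4.752 → Σ = 23.465333…
T = 23.465333… / 6.329333… = 3.707394… → 3.707

3.707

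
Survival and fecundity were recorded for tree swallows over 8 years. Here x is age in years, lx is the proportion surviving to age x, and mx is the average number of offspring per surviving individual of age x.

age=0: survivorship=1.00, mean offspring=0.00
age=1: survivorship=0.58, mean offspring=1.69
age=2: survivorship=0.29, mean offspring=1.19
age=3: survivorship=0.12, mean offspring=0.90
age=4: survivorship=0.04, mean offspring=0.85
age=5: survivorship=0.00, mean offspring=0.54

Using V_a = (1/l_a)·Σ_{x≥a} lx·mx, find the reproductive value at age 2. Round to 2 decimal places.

1.68

lx·mx for x ≥ 2: 0.3451, 0.108, 0.034, 0 → sum = 0.4871
V_2 = 0.4871 / l_2 = 0.4871 / 0.29 = 1.679655… → 1.68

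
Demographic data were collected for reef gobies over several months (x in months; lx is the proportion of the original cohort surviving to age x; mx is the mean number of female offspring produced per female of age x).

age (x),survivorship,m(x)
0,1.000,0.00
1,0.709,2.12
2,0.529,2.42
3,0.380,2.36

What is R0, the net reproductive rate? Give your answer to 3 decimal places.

3.680

lx·mx by age: 0, 1.50308, 1.28018, 0.8968
R0 = Σ lx·mx = 3.68006 → 3.680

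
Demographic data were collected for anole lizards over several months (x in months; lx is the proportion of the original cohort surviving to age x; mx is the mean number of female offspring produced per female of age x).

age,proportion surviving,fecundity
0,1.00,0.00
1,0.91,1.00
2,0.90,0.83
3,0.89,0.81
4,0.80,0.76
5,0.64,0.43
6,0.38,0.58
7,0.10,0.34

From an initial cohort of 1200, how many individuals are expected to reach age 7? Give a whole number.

Expected survivors = N0 · l_7 = 1200 × 0.10 = 120 → 120

120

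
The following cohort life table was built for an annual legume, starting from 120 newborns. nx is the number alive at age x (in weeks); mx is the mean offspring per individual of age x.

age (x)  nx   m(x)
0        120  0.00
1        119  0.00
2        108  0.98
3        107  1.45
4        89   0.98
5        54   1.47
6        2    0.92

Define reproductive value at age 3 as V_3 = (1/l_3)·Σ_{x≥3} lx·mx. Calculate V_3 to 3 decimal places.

3.024

lx = nx/n0 = nx/120: 1, 0.99167…, 0.9, 0.89167…, 0.74167…, 0.45, 0.01667…
lx·mx for x ≥ 3: 1.292917…, 0.726833…, 0.6615, 0.015333… → sum = 2.696583…
V_3 = 2.696583… / l_3 = 2.696583… / 0.891667… = 3.024206… → 3.024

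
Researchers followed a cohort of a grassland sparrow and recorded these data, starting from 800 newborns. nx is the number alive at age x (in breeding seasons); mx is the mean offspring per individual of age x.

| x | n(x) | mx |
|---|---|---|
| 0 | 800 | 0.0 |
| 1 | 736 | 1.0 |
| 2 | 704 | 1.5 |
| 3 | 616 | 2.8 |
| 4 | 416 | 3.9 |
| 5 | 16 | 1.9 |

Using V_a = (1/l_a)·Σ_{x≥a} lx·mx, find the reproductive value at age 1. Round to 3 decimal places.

7.024

lx = nx/n0 = nx/800: 1, 0.92, 0.88, 0.77, 0.52, 0.02
lx·mx for x ≥ 1: 0.92, 1.32, 2.156, 2.028, 0.038 → sum = 6.462
V_1 = 6.462 / l_1 = 6.462 / 0.92 = 7.023913… → 7.024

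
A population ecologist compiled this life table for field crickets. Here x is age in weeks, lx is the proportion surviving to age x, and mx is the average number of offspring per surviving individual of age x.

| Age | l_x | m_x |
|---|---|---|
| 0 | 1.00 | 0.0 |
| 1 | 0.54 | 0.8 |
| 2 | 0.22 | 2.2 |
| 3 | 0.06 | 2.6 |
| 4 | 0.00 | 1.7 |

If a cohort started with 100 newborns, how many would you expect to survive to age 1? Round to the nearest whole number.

54

Expected survivors = N0 · l_1 = 100 × 0.54 = 54 → 54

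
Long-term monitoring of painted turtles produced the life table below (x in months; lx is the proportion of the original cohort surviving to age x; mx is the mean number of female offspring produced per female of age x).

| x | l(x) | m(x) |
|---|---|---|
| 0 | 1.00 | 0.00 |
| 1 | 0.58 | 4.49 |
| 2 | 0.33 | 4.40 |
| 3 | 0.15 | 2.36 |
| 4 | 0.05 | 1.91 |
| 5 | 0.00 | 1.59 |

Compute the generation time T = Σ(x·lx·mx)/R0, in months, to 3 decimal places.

1.543

lx·mx: 0, 2.6042, 1.452, 0.354, 0.0955, 0 → R0 = 4.5057
x·lx·mx: 0, 2.6042, 2.904, 1.062, 0.382, 0 → Σ = 6.9522
T = 6.9522 / 4.5057 = 1.542979… → 1.543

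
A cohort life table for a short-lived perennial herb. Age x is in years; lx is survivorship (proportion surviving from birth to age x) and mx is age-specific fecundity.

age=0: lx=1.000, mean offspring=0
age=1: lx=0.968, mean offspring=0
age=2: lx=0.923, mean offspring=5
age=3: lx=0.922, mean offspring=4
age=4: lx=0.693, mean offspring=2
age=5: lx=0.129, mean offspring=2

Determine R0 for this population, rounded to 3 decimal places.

9.947

lx·mx by age: 0, 0, 4.615, 3.688, 1.386, 0.258
R0 = Σ lx·mx = 9.947 → 9.947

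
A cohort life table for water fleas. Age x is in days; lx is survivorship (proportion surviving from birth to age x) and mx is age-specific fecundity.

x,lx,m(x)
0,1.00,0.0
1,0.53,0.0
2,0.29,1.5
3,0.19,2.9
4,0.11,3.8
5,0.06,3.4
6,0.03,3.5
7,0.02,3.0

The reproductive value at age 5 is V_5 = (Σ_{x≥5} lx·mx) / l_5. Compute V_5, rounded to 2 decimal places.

lx·mx for x ≥ 5: 0.204, 0.105, 0.06 → sum = 0.369
V_5 = 0.369 / l_5 = 0.369 / 0.06 = 6.15 → 6.15

6.15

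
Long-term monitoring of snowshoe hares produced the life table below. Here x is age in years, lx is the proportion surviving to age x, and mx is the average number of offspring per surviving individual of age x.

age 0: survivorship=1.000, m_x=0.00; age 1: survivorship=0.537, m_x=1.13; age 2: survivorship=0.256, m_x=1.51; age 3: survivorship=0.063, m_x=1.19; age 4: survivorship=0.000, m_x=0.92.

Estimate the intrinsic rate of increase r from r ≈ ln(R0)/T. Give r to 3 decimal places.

R0 = Σ lx·mx = 0 + 0.60681 + 0.38656 + 0.07497 + 0 = 1.06834
Σ x·lx·mx = 1.60484; T = 1.60484/1.06834 = 1.50218…
r ≈ ln(R0)/T = ln(1.06834)/1.50218… = 0.04401… → 0.044

0.044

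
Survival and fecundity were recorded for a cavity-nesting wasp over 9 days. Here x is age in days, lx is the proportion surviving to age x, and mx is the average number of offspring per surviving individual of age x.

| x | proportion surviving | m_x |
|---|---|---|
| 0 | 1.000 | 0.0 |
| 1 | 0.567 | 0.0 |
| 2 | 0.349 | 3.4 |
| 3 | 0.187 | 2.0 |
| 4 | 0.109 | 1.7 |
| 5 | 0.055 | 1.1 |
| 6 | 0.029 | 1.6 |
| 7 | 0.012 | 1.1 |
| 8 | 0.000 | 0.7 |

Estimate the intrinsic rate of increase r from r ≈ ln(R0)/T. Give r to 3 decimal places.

R0 = Σ lx·mx = 0 + 0 + 1.1866 + 0.374 + 0.1853 + 0.0605 + 0.0464 + 0.0132 + 0 = 1.866
Σ x·lx·mx = 4.9097; T = 4.9097/1.866 = 2.63114…
r ≈ ln(R0)/T = ln(1.866)/2.63114… = 0.23708… → 0.237

0.237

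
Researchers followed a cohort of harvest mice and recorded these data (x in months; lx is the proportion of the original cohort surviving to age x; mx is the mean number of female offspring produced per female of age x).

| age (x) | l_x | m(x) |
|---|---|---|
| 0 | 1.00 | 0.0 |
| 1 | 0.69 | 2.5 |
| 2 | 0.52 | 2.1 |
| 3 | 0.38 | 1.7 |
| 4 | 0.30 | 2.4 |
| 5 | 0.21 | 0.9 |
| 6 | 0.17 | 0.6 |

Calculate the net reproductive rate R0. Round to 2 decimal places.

4.47

lx·mx by age: 0, 1.725, 1.092, 0.646, 0.72, 0.189, 0.102
R0 = Σ lx·mx = 4.474 → 4.47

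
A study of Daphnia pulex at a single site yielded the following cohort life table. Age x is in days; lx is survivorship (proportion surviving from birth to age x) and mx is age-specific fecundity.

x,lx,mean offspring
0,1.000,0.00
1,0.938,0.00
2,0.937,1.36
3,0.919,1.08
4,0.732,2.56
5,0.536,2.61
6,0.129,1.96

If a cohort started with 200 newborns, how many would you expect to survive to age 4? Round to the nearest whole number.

Expected survivors = N0 · l_4 = 200 × 0.732 = 146.4 → 146

146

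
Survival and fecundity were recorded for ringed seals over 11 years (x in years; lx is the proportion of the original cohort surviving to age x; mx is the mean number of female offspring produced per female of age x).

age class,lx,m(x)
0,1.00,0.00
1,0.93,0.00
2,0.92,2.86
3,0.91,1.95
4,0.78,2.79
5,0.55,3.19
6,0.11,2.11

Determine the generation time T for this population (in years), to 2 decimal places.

3.44

lx·mx: 0, 0, 2.6312, 1.7745, 2.1762, 1.7545, 0.2321 → R0 = 8.5685
x·lx·mx: 0, 0, 5.2624, 5.3235, 8.7048, 8.7725, 1.3926 → Σ = 29.4558
T = 29.4558 / 8.5685 = 3.437685… → 3.44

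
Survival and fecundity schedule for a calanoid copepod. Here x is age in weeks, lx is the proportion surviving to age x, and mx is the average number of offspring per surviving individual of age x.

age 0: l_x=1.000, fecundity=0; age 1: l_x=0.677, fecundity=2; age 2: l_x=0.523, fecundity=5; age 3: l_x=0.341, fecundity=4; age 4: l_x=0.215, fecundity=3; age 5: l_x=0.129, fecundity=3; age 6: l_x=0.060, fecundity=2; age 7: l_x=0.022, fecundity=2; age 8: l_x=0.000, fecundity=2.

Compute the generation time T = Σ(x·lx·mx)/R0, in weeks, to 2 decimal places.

lx·mx: 0, 1.354, 2.615, 1.364, 0.645, 0.387, 0.12, 0.044, 0 → R0 = 6.529
x·lx·mx: 0, 1.354, 5.23, 4.092, 2.58, 1.935, 0.72, 0.308, 0 → Σ = 16.219
T = 16.219 / 6.529 = 2.484148… → 2.48

2.48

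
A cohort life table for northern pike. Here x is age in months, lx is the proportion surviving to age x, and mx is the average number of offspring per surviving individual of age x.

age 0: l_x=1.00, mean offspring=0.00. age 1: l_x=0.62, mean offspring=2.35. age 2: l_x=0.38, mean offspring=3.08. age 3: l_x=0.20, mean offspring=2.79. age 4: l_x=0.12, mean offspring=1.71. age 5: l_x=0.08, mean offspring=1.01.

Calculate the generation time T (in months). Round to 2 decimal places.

1.93

lx·mx: 0, 1.457, 1.1704, 0.558, 0.2052, 0.0808 → R0 = 3.4714
x·lx·mx: 0, 1.457, 2.3408, 1.674, 0.8208, 0.404 → Σ = 6.6966
T = 6.6966 / 3.4714 = 1.929078… → 1.93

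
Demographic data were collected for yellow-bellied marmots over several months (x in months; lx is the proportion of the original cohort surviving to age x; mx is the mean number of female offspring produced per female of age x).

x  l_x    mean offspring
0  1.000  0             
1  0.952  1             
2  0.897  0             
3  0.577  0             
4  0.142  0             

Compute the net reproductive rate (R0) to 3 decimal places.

lx·mx by age: 0, 0.952, 0, 0, 0
R0 = Σ lx·mx = 0.952 → 0.952

0.952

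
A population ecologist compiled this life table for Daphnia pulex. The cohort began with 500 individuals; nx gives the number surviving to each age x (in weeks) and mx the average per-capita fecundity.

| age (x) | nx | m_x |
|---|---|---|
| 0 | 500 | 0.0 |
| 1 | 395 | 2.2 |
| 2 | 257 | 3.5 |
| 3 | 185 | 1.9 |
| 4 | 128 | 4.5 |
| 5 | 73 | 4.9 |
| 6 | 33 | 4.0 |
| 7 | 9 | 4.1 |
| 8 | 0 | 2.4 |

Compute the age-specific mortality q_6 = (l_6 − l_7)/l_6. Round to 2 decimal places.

lx = nx/n0 = nx/500: 1, 0.79, 0.514, 0.37, 0.256, 0.146, 0.066, 0.018, 0
q_6 = (l_6 − l_7) / l_6 = (0.066 − 0.018) / 0.066
     = 0.048 / 0.066 = 0.727273… → 0.73

0.73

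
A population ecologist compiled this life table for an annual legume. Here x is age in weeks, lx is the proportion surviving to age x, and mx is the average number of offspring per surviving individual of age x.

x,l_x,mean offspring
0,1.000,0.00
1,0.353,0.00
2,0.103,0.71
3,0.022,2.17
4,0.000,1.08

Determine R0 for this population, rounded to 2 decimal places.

lx·mx by age: 0, 0, 0.07313, 0.04774, 0
R0 = Σ lx·mx = 0.12087 → 0.12

0.12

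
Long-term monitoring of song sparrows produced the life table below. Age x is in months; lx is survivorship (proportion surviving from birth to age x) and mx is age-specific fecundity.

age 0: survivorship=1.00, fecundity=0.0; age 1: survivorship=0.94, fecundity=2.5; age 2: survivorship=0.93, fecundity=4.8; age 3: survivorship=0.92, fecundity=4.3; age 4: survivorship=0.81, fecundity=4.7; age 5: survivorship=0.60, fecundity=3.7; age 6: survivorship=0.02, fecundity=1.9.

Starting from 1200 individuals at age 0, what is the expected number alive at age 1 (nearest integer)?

1128

Expected survivors = N0 · l_1 = 1200 × 0.94 = 1128 → 1128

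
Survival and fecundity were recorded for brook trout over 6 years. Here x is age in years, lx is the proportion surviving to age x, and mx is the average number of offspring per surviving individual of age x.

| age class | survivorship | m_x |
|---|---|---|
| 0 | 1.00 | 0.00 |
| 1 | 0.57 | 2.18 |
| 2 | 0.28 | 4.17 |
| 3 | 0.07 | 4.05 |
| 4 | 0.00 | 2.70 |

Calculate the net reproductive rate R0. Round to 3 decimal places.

2.694

lx·mx by age: 0, 1.2426, 1.1676, 0.2835, 0
R0 = Σ lx·mx = 2.6937 → 2.694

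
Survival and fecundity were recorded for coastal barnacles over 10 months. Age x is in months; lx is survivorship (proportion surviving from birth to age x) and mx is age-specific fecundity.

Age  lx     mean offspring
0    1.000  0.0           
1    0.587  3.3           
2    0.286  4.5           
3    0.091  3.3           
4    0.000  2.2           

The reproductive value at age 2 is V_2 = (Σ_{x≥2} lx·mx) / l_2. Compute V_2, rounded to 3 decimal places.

lx·mx for x ≥ 2: 1.287, 0.3003, 0 → sum = 1.5873
V_2 = 1.5873 / l_2 = 1.5873 / 0.286 = 5.55 → 5.550

5.550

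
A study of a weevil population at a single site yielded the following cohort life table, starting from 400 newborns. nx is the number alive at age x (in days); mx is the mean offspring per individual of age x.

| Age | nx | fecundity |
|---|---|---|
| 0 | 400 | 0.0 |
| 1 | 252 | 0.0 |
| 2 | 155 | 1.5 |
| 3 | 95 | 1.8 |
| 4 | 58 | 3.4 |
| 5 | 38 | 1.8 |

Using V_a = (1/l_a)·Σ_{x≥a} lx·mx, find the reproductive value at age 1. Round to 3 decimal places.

lx = nx/n0 = nx/400: 1, 0.63, 0.3875, 0.2375, 0.145, 0.095
lx·mx for x ≥ 1: 0, 0.58125, 0.4275, 0.493, 0.171 → sum = 1.67275
V_1 = 1.67275 / l_1 = 1.67275 / 0.63 = 2.655159… → 2.655

2.655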